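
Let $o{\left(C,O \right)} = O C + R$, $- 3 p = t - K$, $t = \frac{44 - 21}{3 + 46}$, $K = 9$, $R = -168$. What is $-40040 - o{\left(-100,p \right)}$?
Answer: $- \frac{5819384}{147} \approx -39588.0$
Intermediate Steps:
$t = \frac{23}{49} \approx 0.46939$
$p = \frac{418}{147}$ ($p = - \frac{\frac{23}{49} - 9}{3} = \left(- \frac{1}{3}\right) \left(- \frac{418}{49}\right) = \frac{418}{147} \approx 2.8435$)
$o{\left(C,O \right)} = -168 + C O$ ($o{\left(C,O \right)} = O C - 168 = C O - 168 = -168 + C O$)
$-40040 - o{\left(-100,p \right)} = -40040 - \left(-168 - \frac{41800}{147}\right) = -40040 - - \frac{66496}{147} = -40040 + \frac{66496}{147} = - \frac{5819384}{147}$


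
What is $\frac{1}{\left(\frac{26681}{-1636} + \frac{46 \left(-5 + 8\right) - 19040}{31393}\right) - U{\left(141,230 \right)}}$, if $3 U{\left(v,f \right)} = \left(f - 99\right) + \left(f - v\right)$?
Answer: $- \frac{154076844}{13904529475} \approx -0.011081$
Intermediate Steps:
$U{\left(v,f \right)} = -33 - \frac{v}{3} + \frac{2 f}{3}$ ($U{\left(v,f \right)} = \frac{\left(f - 99\right) + \left(f - v\right)}{3} = \frac{\left(-99 + f\right) + \left(f - v\right)}{3} = \frac{-99 - v + 2 f}{3} = -33 - \frac{v}{3} + \frac{2 f}{3}$)
$\frac{1}{\left(\frac{26681}{-1636} + \frac{46 \left(-5 + 8\right) - 19040}{31393}\right) - U{\left(141,230 \right)}} = \frac{1}{\left(\frac{26681}{-1636} + \frac{46 \left(-5 + 8\right) - 19040}{31393}\right) - \left(-33 - 47 + \frac{2}{3} \cdot 230\right)} = \frac{1}{\left(26681 \left(- \frac{1}{1636}\right) + \left(46 \cdot 3 - 19040\right) \frac{1}{31393}\right) - \left(-33 - 47 + \frac{460}{3}\right)} = \frac{1}{\left(- \frac{26681}{1636} + \left(138 - 19040\right) \frac{1}{31393}\right) - \frac{220}{3}} = \frac{1}{\left(- \frac{26681}{1636} - \frac{18902}{31393}\right) - \frac{220}{3}} = \frac{1}{- \frac{868520305}{51358948} - \frac{220}{3}} = \frac{1}{- \frac{13904529475}{154076844}} = - \frac{154076844}{13904529475}$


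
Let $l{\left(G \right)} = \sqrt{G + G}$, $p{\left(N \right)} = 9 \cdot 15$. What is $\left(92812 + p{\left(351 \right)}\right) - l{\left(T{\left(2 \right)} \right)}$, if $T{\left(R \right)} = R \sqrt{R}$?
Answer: $92947 - 2 \sqrt[4]{2} \approx 92945.0$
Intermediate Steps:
$p{\left(N \right)} = 135$
$T{\left(R \right)} = R^{\frac{3}{2}}$
$l{\left(G \right)} = \sqrt{2} \sqrt{G}$ ($l{\left(G \right)} = \sqrt{2 G} = \sqrt{2} \sqrt{G}$)
$\left(92812 + p{\left(351 \right)}\right) - l{\left(T{\left(2 \right)} \right)} = \left(92812 + 135\right) - \sqrt{2} \sqrt{2^{\frac{3}{2}}} = 92947 - \sqrt{2} \sqrt{2 \sqrt{2}} = 92947 - \sqrt{2} \cdot 2^{\frac{3}{4}} = 92947 - 2 \sqrt[4]{2}$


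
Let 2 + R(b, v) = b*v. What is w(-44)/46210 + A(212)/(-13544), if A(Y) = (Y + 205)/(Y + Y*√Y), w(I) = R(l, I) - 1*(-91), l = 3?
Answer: -13016144687/13998169055840 - 417*√53/302925104 ≈ -0.00093987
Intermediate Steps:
R(b, v) = -2 + b*v
w(I) = 89 + 3*I (w(I) = (-2 + 3*I) - 1*(-91) = (-2 + 3*I) + 91 = 89 + 3*I)
A(Y) = (205 + Y)/(Y + Y^(3/2))
w(-44)/46210 + A(212)/(-13544) = (89 + 3*(-44))/46210 + ((205 + 212)/(212 + 212^(3/2)))/(-13544) = (89 - 132)*(1/46210) + (417/(212 + 424*√53))*(-1/13544) = -43*1/46210 + (417/(212 + 424*√53))*(-1/13544) = -43/46210 - 417/(13544*(212 + 424*√53))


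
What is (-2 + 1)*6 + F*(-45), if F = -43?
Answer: 1929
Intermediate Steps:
(-2 + 1)*6 + F*(-45) = (-2 + 1)*6 - 43*(-45) = -1*6 + 1935 = -6 + 1935 = 1929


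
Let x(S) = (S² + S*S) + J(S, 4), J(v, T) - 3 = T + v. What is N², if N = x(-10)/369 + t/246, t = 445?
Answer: 2989441/544644 ≈ 5.4888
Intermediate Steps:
J(v, T) = 3 + T + v (J(v, T) = 3 + (T + v) = 3 + T + v)
x(S) = 7 + S + 2*S² (x(S) = (S² + S*S) + (3 + 4 + S) = (S² + S²) + (7 + S) = 2*S² + (7 + S) = 7 + S + 2*S²)
N = 1729/738 (N = (7 - 10 + 2*(-10)²)/369 + 445/246 = (7 - 10 + 2*100)*(1/369) + 445*(1/246) = (7 - 10 + 200)*(1/369) + 445/246 = 197*(1/369) + 445/246 = 197/369 + 445/246 = 1729/738 ≈ 2.3428)
N² = (1729/738)² = 2989441/544644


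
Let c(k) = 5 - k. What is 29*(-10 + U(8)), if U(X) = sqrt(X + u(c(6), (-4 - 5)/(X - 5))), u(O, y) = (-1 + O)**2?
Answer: -290 + 58*sqrt(3) ≈ -189.54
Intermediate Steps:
U(X) = sqrt(4 + X) (U(X) = sqrt(X + (-1 + (5 - 1*6))**2) = sqrt(X + (-1 + (5 - 6))**2) = sqrt(X + (-1 - 1)**2) = sqrt(X + (-2)**2) = sqrt(X + 4) = sqrt(4 + X))
29*(-10 + U(8)) = 29*(-10 + sqrt(4 + 8)) = 29*(-10 + sqrt(12)) = 29*(-10 + 2*sqrt(3)) = -290 + 58*sqrt(3)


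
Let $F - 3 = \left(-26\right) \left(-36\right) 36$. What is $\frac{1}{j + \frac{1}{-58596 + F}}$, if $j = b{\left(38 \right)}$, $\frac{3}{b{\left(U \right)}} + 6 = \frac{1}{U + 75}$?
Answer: $- \frac{16855269}{8440760} \approx -1.9969$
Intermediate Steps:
$b{\left(U \right)} = \frac{3}{-6 + \frac{1}{75 + U}}$ ($b{\left(U \right)} = \frac{3}{-6 + \frac{1}{U + 75}} = \frac{3}{-6 + \frac{1}{75 + U}}$)
$j = - \frac{339}{677}$ ($j = \frac{3 \left(-75 - 38\right)}{449 + 6 \cdot 38} = \frac{3 \left(-75 - 38\right)}{449 + 228} = 3 \cdot \frac{1}{677} \left(-113\right) = - \frac{339}{677} \approx -0.50074$)
$F = 33699$ ($F = 3 + \left(-26\right) \left(-36\right) 36 = 3 + 936 \cdot 36 = 3 + 33696 = 33699$)
$\frac{1}{j + \frac{1}{-58596 + F}} = \frac{1}{- \frac{339}{677} + \frac{1}{-58596 + 33699}} = \frac{1}{- \frac{339}{677} + \frac{1}{-24897}} = \frac{1}{- \frac{339}{677} - \frac{1}{24897}} = \frac{1}{- \frac{8440760}{16855269}} = - \frac{16855269}{8440760}$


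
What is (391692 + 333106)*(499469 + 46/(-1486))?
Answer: 268976483600312/743 ≈ 3.6201e+11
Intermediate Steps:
(391692 + 333106)*(499469 + 46/(-1486)) = 724798*(499469 + 46*(-1/1486)) = 724798*(499469 - 23/743) = 724798*(371105444/743) = 268976483600312/743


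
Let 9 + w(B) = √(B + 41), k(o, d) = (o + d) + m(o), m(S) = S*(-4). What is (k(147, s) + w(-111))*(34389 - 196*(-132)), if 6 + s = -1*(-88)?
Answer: -22176048 + 60261*I*√70 ≈ -2.2176e+7 + 5.0418e+5*I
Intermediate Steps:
m(S) = -4*S
s = 82 (s = -6 - 1*(-88) = -6 + 88 = 82)
k(o, d) = d - 3*o (k(o, d) = (o + d) - 4*o = (d + o) - 4*o = d - 3*o)
w(B) = -9 + √(41 + B) (w(B) = -9 + √(B + 41) = -9 + √(41 + B))
(k(147, s) + w(-111))*(34389 - 196*(-132)) = ((82 - 3*147) + (-9 + √(41 - 111)))*(34389 - 196*(-132)) = ((82 - 441) + (-9 + √(-70)))*(34389 + 25872) = (-359 + (-9 + I*√70))*60261 = (-368 + I*√70)*60261 = -22176048 + 60261*I*√70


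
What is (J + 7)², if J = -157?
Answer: 22500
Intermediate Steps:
(J + 7)² = (-157 + 7)² = (-150)² = 22500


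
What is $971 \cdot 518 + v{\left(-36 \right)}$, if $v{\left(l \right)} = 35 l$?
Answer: $501718$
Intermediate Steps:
$971 \cdot 518 + v{\left(-36 \right)} = 971 \cdot 518 + 35 \left(-36\right) = 502978 - 1260 = 501718$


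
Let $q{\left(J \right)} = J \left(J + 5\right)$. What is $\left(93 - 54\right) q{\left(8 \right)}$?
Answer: $4056$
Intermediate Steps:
$q{\left(J \right)} = J \left(5 + J\right)$
$\left(93 - 54\right) q{\left(8 \right)} = \left(93 - 54\right) 8 \left(5 + 8\right) = 39 \cdot 8 \cdot 13 = 39 \cdot 104 = 4056$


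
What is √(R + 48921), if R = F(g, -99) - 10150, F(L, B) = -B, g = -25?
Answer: 13*√230 ≈ 197.15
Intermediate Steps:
R = -10051 (R = -1*(-99) - 10150 = 99 - 10150 = -10051)
√(R + 48921) = √(-10051 + 48921) = √38870 = 13*√230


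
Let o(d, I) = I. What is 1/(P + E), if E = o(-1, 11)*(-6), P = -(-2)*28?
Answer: -⅒ ≈ -0.10000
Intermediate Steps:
P = 56 (P = -1*(-56) = 56)
E = -66 (E = 11*(-6) = -66)
1/(P + E) = 1/(56 - 66) = 1/(-10) = -⅒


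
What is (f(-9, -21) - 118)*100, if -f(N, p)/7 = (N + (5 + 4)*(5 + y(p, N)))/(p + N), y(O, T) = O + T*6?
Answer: -26710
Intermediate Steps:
y(O, T) = O + 6*T
f(N, p) = -7*(45 + 9*p + 55*N)/(N + p) (f(N, p) = -7*(N + (5 + 4)*(5 + (p + 6*N)))/(p + N) = -7*(N + 9*(5 + p + 6*N))/(N + p) = -7*(N + (45 + 9*p + 54*N))/(N + p) = -7*(45 + 9*p + 55*N)/(N + p))
(f(-9, -21) - 118)*100 = (7*(-45 - 55*(-9) - 9*(-21))/(-9 - 21) - 118)*100 = (7*(-45 + 495 + 189)/(-30) - 118)*100 = (7*(-1/30)*639 - 118)*100 = (-1491/10 - 118)*100 = -2671/10*100 = -26710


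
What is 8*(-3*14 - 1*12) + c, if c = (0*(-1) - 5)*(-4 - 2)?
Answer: -402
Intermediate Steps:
c = 30 (c = (0 - 5)*(-6) = -5*(-6) = 30)
8*(-3*14 - 1*12) + c = 8*(-3*14 - 1*12) + 30 = 8*(-42 - 12) + 30 = 8*(-54) + 30 = -432 + 30 = -402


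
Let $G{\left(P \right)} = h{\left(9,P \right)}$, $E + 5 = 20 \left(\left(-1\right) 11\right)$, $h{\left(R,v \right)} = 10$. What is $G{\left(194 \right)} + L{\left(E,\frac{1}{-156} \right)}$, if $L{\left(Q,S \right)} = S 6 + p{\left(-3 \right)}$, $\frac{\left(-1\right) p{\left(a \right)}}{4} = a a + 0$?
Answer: $- \frac{677}{26} \approx -26.038$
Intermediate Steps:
$p{\left(a \right)} = - 4 a^{2}$ ($p{\left(a \right)} = - 4 \left(a a + 0\right) = - 4 \left(a^{2} + 0\right) = - 4 a^{2}$)
$E = -225$ ($E = -5 + 20 \left(\left(-1\right) 11\right) = -5 + 20 \left(-11\right) = -5 - 220 = -225$)
$G{\left(P \right)} = 10$
$L{\left(Q,S \right)} = -36 + 6 S$ ($L{\left(Q,S \right)} = S 6 - 4 \left(-3\right)^{2} = 6 S - 36 = -36 + 6 S$)
$G{\left(194 \right)} + L{\left(E,\frac{1}{-156} \right)} = 10 - \left(36 - \frac{6}{-156}\right) = 10 + \left(-36 + 6 \left(- \frac{1}{156}\right)\right) = 10 - \frac{937}{26} = - \frac{677}{26}$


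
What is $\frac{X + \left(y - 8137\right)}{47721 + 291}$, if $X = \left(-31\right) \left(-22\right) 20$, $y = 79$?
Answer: $\frac{2791}{24006} \approx 0.11626$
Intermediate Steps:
$X = 13640$ ($X = 682 \cdot 20 = 13640$)
$\frac{X + \left(y - 8137\right)}{47721 + 291} = \frac{13640 + \left(79 - 8137\right)}{47721 + 291} = \frac{13640 + \left(79 - 8137\right)}{48012} = \left(13640 - 8058\right) \frac{1}{48012} = 5582 \cdot \frac{1}{48012} = \frac{2791}{24006}$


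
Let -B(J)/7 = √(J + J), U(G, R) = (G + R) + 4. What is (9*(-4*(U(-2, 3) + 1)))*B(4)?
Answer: 3024*√2 ≈ 4276.6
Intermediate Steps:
U(G, R) = 4 + G + R
B(J) = -7*√2*√J (B(J) = -7*√(J + J) = -7*√2*√J)
(9*(-4*(U(-2, 3) + 1)))*B(4) = (9*(-4*((4 - 2 + 3) + 1)))*(-7*√2*√4) = (9*(-4*(5 + 1)))*(-7*√2*2) = (9*(-4*6))*(-14*√2) = (9*(-24))*(-14*√2) = -(-3024)*√2 = 3024*√2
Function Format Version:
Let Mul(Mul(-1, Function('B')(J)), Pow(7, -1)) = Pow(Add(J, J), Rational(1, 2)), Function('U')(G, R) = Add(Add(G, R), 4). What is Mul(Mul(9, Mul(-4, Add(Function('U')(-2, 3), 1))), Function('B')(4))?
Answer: Mul(3024, Pow(2, Rational(1, 2))) ≈ 4276.6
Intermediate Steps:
Function('U')(G, R) = Add(4, G, R)
Function('B')(J) = Mul(-7, Pow(2, Rational(1, 2)), Pow(J, Rational(1, 2))) (Function('B')(J) = Mul(-7, Pow(Add(J, J), Rational(1, 2))) = Mul(-7, Pow(Mul(2, J), Rational(1, 2))) = Mul(-7, Mul(Pow(2, Rational(1, 2)), Pow(J, Rational(1, 2)))) = Mul(-7, Pow(2, Rational(1, 2)), Pow(J, Rational(1, 2))))
Mul(Mul(9, Mul(-4, Add(Function('U')(-2, 3), 1))), Function('B')(4)) = Mul(Mul(9, Mul(-4, Add(Add(4, -2, 3), 1))), Mul(-7, Pow(2, Rational(1, 2)), Pow(4, Rational(1, 2)))) = Mul(Mul(9, Mul(-4, Add(5, 1))), Mul(-7, Pow(2, Rational(1, 2)), 2)) = Mul(Mul(9, Mul(-4, 6)), Mul(-14, Pow(2, Rational(1, 2)))) = Mul(Mul(9, -24), Mul(-14, Pow(2, Rational(1, 2)))) = Mul(-216, Mul(-14, Pow(2, Rational(1, 2)))) = Mul(3024, Pow(2, Rational(1, 2)))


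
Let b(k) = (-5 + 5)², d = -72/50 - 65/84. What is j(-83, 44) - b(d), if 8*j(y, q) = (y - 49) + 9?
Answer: -123/8 ≈ -15.375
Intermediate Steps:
j(y, q) = -5 + y/8 (j(y, q) = ((y - 49) + 9)/8 = ((-49 + y) + 9)/8 = (-40 + y)/8 = -5 + y/8)
d = -4649/2100 (d = -72*1/50 - 65*1/84 = -36/25 - 65/84 = -4649/2100 ≈ -2.2138)
b(k) = 0 (b(k) = 0² = 0)
j(-83, 44) - b(d) = (-5 + (⅛)*(-83)) - 1*0 = (-5 - 83/8) + 0 = -123/8 + 0 = -123/8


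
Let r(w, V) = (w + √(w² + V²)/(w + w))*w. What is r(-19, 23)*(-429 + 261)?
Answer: -60648 - 84*√890 ≈ -63154.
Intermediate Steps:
r(w, V) = w*(w + √(V² + w²)/(2*w)) (r(w, V) = (w + √(V² + w²)/((2*w)))*w = (w + √(V² + w²)*(1/(2*w)))*w = (w + √(V² + w²)/(2*w))*w = w*(w + √(V² + w²)/(2*w)))
r(-19, 23)*(-429 + 261) = ((-19)² + √(23² + (-19)²)/2)*(-429 + 261) = (361 + √(529 + 361)/2)*(-168) = (361 + √890/2)*(-168) = -60648 - 84*√890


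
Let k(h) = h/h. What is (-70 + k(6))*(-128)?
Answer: 8832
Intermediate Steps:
k(h) = 1
(-70 + k(6))*(-128) = (-70 + 1)*(-128) = -69*(-128) = 8832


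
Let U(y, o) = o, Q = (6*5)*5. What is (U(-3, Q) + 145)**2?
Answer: 87025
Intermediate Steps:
Q = 150 (Q = 30*5 = 150)
(U(-3, Q) + 145)**2 = (150 + 145)**2 = 295**2 = 87025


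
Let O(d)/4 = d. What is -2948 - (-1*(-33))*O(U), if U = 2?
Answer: -3212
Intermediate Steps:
O(d) = 4*d
-2948 - (-1*(-33))*O(U) = -2948 - (-1*(-33))*4*2 = -2948 - 33*8 = -2948 - 1*264 = -2948 - 264 = -3212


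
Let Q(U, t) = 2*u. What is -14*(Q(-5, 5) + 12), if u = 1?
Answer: -196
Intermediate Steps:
Q(U, t) = 2 (Q(U, t) = 2*1 = 2)
-14*(Q(-5, 5) + 12) = -14*(2 + 12) = -14*14 = -196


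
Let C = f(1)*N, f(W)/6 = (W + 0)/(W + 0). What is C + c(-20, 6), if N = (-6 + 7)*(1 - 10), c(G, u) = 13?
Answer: -41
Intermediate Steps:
f(W) = 6 (f(W) = 6*((W + 0)/(W + 0)) = 6*(W/W) = 6*1 = 6)
N = -9 (N = 1*(-9) = -9)
C = -54 (C = 6*(-9) = -54)
C + c(-20, 6) = -54 + 13 = -41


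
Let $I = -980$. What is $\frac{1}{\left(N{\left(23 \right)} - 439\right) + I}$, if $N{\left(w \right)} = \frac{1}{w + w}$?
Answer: $- \frac{46}{65273} \approx -0.00070473$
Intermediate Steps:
$N{\left(w \right)} = \frac{1}{2 w}$
$\frac{1}{\left(N{\left(23 \right)} - 439\right) + I} = \frac{1}{\left(\frac{1}{2 \cdot 23} - 439\right) - 980} = \frac{1}{\left(\frac{1}{2} \cdot \frac{1}{23} - 439\right) - 980} = \frac{1}{\left(\frac{1}{46} - 439\right) - 980} = \frac{1}{- \frac{20193}{46} - 980} = \frac{1}{- \frac{65273}{46}} = - \frac{46}{65273}$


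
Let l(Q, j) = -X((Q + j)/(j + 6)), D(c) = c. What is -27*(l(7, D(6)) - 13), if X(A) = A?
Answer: 1521/4 ≈ 380.25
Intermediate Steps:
l(Q, j) = -(Q + j)/(6 + j) (l(Q, j) = -(Q + j)/(j + 6) = -(Q + j)/(6 + j))
-27*(l(7, D(6)) - 13) = -27*((-1*7 - 1*6)/(6 + 6) - 13) = -27*((-7 - 6)/12 - 13) = -27*((1/12)*(-13) - 13) = -27*(-13/12 - 13) = -27*(-169/12) = 1521/4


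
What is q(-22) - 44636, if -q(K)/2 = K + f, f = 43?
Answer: -44678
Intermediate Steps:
q(K) = -86 - 2*K (q(K) = -2*(K + 43) = -2*(43 + K) = -86 - 2*K)
q(-22) - 44636 = (-86 - 2*(-22)) - 44636 = (-86 + 44) - 44636 = -42 - 44636 = -44678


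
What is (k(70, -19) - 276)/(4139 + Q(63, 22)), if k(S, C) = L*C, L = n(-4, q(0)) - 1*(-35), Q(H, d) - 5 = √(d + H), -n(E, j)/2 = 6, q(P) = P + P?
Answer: -128464/746637 + 31*√85/746637 ≈ -0.17167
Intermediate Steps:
q(P) = 2*P
n(E, j) = -12 (n(E, j) = -2*6 = -12)
Q(H, d) = 5 + √(H + d) (Q(H, d) = 5 + √(d + H) = 5 + √(H + d))
L = 23 (L = -12 - 1*(-35) = -12 + 35 = 23)
k(S, C) = 23*C
(k(70, -19) - 276)/(4139 + Q(63, 22)) = (23*(-19) - 276)/(4139 + (5 + √(63 + 22))) = (-437 - 276)/(4139 + (5 + √85)) = -713/(4144 + √85)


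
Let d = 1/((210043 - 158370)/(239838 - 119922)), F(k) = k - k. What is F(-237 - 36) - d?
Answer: -119916/51673 ≈ -2.3207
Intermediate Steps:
F(k) = 0
d = 119916/51673 (d = 1/(51673/119916) = 119916/51673 ≈ 2.3207)
F(-237 - 36) - d = 0 - 1*119916/51673 = 0 - 119916/51673 = -119916/51673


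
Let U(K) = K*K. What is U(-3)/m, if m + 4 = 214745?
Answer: 9/214741 ≈ 4.1911e-5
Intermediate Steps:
m = 214741 (m = -4 + 214745 = 214741)
U(K) = K²
U(-3)/m = (-3)²/214741 = 9*(1/214741) = 9/214741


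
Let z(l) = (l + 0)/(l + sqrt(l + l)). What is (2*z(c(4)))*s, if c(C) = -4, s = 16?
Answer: 64/3 + 32*I*sqrt(2)/3 ≈ 21.333 + 15.085*I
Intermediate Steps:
z(l) = l/(l + sqrt(2)*sqrt(l)) (z(l) = l/(l + sqrt(2*l)) = l/(l + sqrt(2)*sqrt(l)))
(2*z(c(4)))*s = (2*(-4/(-4 + sqrt(2)*sqrt(-4))))*16 = (2*(-4/(-4 + sqrt(2)*(2*I))))*16 = (2*(-4/(-4 + 2*I*sqrt(2))))*16 = -8/(-4 + 2*I*sqrt(2))*16 = -128/(-4 + 2*I*sqrt(2))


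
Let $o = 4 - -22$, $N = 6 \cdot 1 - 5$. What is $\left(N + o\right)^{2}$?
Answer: $729$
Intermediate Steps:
$N = 1$ ($N = 6 - 5 = 1$)
$o = 26$ ($o = 4 + 22 = 26$)
$\left(N + o\right)^{2} = \left(1 + 26\right)^{2} = 27^{2} = 729$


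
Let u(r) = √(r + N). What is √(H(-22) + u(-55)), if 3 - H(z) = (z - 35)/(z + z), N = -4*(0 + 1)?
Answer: √(825 + 484*I*√59)/22 ≈ 2.1878 + 1.7555*I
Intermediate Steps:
N = -4 (N = -4*1 = -4)
u(r) = √(-4 + r) (u(r) = √(r - 4) = √(-4 + r))
H(z) = 3 - (-35 + z)/(2*z) (H(z) = 3 - (z - 35)/(z + z) = 3 - (-35 + z)/(2*z))
√(H(-22) + u(-55)) = √((5/2)*(7 - 22)/(-22) + √(-4 - 55)) = √((5/2)*(-1/22)*(-15) + √(-59)) = √(75/44 + I*√59)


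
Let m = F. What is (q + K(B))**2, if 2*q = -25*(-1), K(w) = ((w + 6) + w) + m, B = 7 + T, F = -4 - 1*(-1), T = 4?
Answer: 5625/4 ≈ 1406.3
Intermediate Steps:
F = -3 (F = -4 + 1 = -3)
m = -3
B = 11 (B = 7 + 4 = 11)
K(w) = 3 + 2*w (K(w) = ((w + 6) + w) - 3 = ((6 + w) + w) - 3 = (6 + 2*w) - 3 = 3 + 2*w)
q = 25/2 (q = (-25*(-1))/2 = (1/2)*25 = 25/2 ≈ 12.500)
(q + K(B))**2 = (25/2 + (3 + 2*11))**2 = (25/2 + (3 + 22))**2 = (25/2 + 25)**2 = (75/2)**2 = 5625/4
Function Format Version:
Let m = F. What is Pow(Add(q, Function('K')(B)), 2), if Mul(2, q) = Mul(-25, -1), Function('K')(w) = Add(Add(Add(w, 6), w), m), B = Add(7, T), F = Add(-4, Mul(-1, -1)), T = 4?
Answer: Rational(5625, 4) ≈ 1406.3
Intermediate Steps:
F = -3 (F = Add(-4, 1) = -3)
m = -3
B = 11 (B = Add(7, 4) = 11)
Function('K')(w) = Add(3, Mul(2, w)) (Function('K')(w) = Add(Add(Add(w, 6), w), -3) = Add(Add(Add(6, w), w), -3) = Add(Add(6, Mul(2, w)), -3) = Add(3, Mul(2, w)))
q = Rational(25, 2) (q = Mul(Rational(1, 2), Mul(-25, -1)) = Mul(Rational(1, 2), 25) = Rational(25, 2) ≈ 12.500)
Pow(Add(q, Function('K')(B)), 2) = Pow(Add(Rational(25, 2), Add(3, Mul(2, 11))), 2) = Pow(Add(Rational(25, 2), Add(3, 22)), 2) = Pow(Add(Rational(25, 2), 25), 2) = Pow(Rational(75, 2), 2) = Rational(5625, 4)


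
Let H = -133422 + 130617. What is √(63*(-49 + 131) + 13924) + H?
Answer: -2805 + √19090 ≈ -2666.8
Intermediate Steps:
H = -2805
√(63*(-49 + 131) + 13924) + H = √(63*(-49 + 131) + 13924) - 2805 = √(63*82 + 13924) - 2805 = √(5166 + 13924) - 2805 = √19090 - 2805 = -2805 + √19090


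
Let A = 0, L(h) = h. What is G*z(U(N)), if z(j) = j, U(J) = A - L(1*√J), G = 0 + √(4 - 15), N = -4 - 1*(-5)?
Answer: -I*√11 ≈ -3.3166*I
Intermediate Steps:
N = 1 (N = -4 + 5 = 1)
G = I*√11 (G = 0 + √(-11) = 0 + I*√11 = I*√11 ≈ 3.3166*I)
U(J) = -√J (U(J) = 0 - √J = -√J)
G*z(U(N)) = (I*√11)*(-√1) = (I*√11)*(-1*1) = (I*√11)*(-1) = -I*√11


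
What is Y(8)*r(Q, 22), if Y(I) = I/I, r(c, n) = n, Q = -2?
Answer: 22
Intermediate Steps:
Y(I) = 1
Y(8)*r(Q, 22) = 1*22 = 22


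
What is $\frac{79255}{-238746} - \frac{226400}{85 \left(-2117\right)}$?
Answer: $\frac{7958110685}{8592229794} \approx 0.9262$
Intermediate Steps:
$\frac{79255}{-238746} - \frac{226400}{85 \left(-2117\right)} = 79255 \left(- \frac{1}{238746}\right) - \frac{226400}{-179945} = - \frac{79255}{238746} - - \frac{45280}{35989} = - \frac{79255}{238746} + \frac{45280}{35989} = \frac{7958110685}{8592229794}$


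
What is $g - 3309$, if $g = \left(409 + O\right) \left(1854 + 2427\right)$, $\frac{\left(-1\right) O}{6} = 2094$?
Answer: $-52038864$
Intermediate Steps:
$O = -12564$ ($O = \left(-6\right) 2094 = -12564$)
$g = -52035555$ ($g = \left(409 - 12564\right) \left(1854 + 2427\right) = \left(-12155\right) 4281 = -52035555$)
$g - 3309 = -52035555 - 3309 = -52038864$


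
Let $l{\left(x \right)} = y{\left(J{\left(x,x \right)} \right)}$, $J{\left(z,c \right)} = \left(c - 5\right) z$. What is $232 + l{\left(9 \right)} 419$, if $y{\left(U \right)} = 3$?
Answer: $1489$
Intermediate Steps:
$J{\left(z,c \right)} = z \left(-5 + c\right)$ ($J{\left(z,c \right)} = \left(-5 + c\right) z = z \left(-5 + c\right)$)
$l{\left(x \right)} = 3$
$232 + l{\left(9 \right)} 419 = 232 + 3 \cdot 419 = 232 + 1257 = 1489$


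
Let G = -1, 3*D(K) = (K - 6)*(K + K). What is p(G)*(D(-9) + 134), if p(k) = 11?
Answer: 2464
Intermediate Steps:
D(K) = 2*K*(-6 + K)/3 (D(K) = ((K - 6)*(K + K))/3 = ((-6 + K)*(2*K))/3 = (2*K*(-6 + K))/3 = 2*K*(-6 + K)/3)
p(G)*(D(-9) + 134) = 11*((⅔)*(-9)*(-6 - 9) + 134) = 11*((⅔)*(-9)*(-15) + 134) = 11*(90 + 134) = 11*224 = 2464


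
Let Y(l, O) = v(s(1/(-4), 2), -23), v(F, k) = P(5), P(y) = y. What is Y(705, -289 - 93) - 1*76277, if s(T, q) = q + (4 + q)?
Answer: -76272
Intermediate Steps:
s(T, q) = 4 + 2*q
v(F, k) = 5
Y(l, O) = 5
Y(705, -289 - 93) - 1*76277 = 5 - 1*76277 = 5 - 76277 = -76272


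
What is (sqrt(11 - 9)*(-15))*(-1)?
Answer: 15*sqrt(2) ≈ 21.213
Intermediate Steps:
(sqrt(11 - 9)*(-15))*(-1) = (sqrt(2)*(-15))*(-1) = -15*sqrt(2)*(-1) = 15*sqrt(2)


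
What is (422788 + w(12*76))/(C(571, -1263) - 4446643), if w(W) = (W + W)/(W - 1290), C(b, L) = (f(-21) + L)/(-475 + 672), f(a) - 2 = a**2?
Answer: -5247161980/55187337933 ≈ -0.095079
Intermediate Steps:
f(a) = 2 + a**2
C(b, L) = 443/197 + L/197 (C(b, L) = ((2 + (-21)**2) + L)/(-475 + 672) = ((2 + 441) + L)/197 = (443 + L)*(1/197) = 443/197 + L/197)
w(W) = 2*W/(-1290 + W) (w(W) = (2*W)/(-1290 + W) = 2*W/(-1290 + W))
(422788 + w(12*76))/(C(571, -1263) - 4446643) = (422788 + 2*(12*76)/(-1290 + 12*76))/((443/197 + (1/197)*(-1263)) - 4446643) = (422788 + 2*912/(-1290 + 912))/((443/197 - 1263/197) - 4446643) = (422788 + 2*912/(-378))/(-820/197 - 4446643) = (422788 + 2*912*(-1/378))/(-875989491/197) = (422788 - 304/63)*(-197/875989491) = (26635340/63)*(-197/875989491) = -5247161980/55187337933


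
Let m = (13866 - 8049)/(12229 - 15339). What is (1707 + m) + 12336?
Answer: 43667913/3110 ≈ 14041.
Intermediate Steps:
m = -5817/3110 (m = 5817/(-3110) = 5817*(-1/3110) = -5817/3110 ≈ -1.8704)
(1707 + m) + 12336 = (1707 - 5817/3110) + 12336 = 5302953/3110 + 12336 = 43667913/3110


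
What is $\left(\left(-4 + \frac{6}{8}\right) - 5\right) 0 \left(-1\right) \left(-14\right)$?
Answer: $0$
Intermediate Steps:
$\left(\left(-4 + \frac{6}{8}\right) - 5\right) 0 \left(-1\right) \left(-14\right) = \left(\left(-4 + 6 \cdot \frac{1}{8}\right) - 5\right) 0 \left(-14\right) = \left(\left(-4 + \frac{3}{4}\right) - 5\right) 0 \left(-14\right) = \left(- \frac{13}{4} - 5\right) 0 \left(-14\right) = \left(- \frac{33}{4}\right) 0 \left(-14\right) = 0 \left(-14\right) = 0$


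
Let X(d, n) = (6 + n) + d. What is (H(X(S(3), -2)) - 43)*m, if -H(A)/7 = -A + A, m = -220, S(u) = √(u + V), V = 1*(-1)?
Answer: 9460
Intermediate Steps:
V = -1
S(u) = √(-1 + u) (S(u) = √(u - 1) = √(-1 + u))
X(d, n) = 6 + d + n
H(A) = 0 (H(A) = -7*(-A + A) = -7*0 = 0)
(H(X(S(3), -2)) - 43)*m = (0 - 43)*(-220) = -43*(-220) = 9460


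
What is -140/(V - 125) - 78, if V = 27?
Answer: -536/7 ≈ -76.571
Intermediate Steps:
-140/(V - 125) - 78 = -140/(27 - 125) - 78 = -140/(-98) - 78 = -140*(-1/98) - 78 = 10/7 - 78 = -536/7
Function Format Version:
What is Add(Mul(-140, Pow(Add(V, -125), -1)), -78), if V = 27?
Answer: Rational(-536, 7) ≈ -76.571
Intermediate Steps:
Add(Mul(-140, Pow(Add(V, -125), -1)), -78) = Add(Mul(-140, Pow(Add(27, -125), -1)), -78) = Add(Mul(-140, Pow(-98, -1)), -78) = Add(Mul(-140, Rational(-1, 98)), -78) = Add(Rational(10, 7), -78) = Rational(-536, 7)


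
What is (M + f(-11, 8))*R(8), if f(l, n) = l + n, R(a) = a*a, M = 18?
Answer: 960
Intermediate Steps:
R(a) = a²
(M + f(-11, 8))*R(8) = (18 + (-11 + 8))*8² = (18 - 3)*64 = 15*64 = 960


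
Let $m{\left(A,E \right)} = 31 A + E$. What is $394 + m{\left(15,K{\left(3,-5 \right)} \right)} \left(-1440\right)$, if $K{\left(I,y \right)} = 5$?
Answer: $-676406$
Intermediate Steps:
$m{\left(A,E \right)} = E + 31 A$
$394 + m{\left(15,K{\left(3,-5 \right)} \right)} \left(-1440\right) = 394 + \left(5 + 31 \cdot 15\right) \left(-1440\right) = 394 + \left(5 + 465\right) \left(-1440\right) = 394 + 470 \left(-1440\right) = 394 - 676800 = -676406$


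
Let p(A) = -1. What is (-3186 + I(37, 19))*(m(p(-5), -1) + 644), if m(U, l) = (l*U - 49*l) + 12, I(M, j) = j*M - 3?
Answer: -1755116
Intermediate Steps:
I(M, j) = -3 + M*j (I(M, j) = M*j - 3 = -3 + M*j)
m(U, l) = 12 - 49*l + U*l (m(U, l) = (U*l - 49*l) + 12 = (-49*l + U*l) + 12 = 12 - 49*l + U*l)
(-3186 + I(37, 19))*(m(p(-5), -1) + 644) = (-3186 + (-3 + 37*19))*((12 - 49*(-1) - 1*(-1)) + 644) = (-3186 + (-3 + 703))*((12 + 49 + 1) + 644) = (-3186 + 700)*(62 + 644) = -2486*706 = -1755116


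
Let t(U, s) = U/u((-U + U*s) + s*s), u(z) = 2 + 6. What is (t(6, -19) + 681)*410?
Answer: 559035/2 ≈ 2.7952e+5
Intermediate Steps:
u(z) = 8
t(U, s) = U/8
(t(6, -19) + 681)*410 = ((⅛)*6 + 681)*410 = (¾ + 681)*410 = (2727/4)*410 = 559035/2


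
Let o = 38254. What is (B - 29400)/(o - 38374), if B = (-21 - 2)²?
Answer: 28871/120 ≈ 240.59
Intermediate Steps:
B = 529 (B = (-23)² = 529)
(B - 29400)/(o - 38374) = (529 - 29400)/(38254 - 38374) = -28871/(-120) = -28871*(-1/120) = 28871/120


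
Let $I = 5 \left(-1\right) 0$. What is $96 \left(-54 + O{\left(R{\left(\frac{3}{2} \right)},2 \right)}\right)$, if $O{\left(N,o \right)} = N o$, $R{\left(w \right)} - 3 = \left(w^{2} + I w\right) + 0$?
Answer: $-4176$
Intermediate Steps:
$I = 0$ ($I = \left(-5\right) 0 = 0$)
$R{\left(w \right)} = 3 + w^{2}$ ($R{\left(w \right)} = 3 + \left(\left(w^{2} + 0 w\right) + 0\right) = 3 + \left(\left(w^{2} + 0\right) + 0\right) = 3 + \left(w^{2} + 0\right) = 3 + w^{2}$)
$96 \left(-54 + O{\left(R{\left(\frac{3}{2} \right)},2 \right)}\right) = 96 \left(-54 + \left(3 + \left(\frac{3}{2}\right)^{2}\right) 2\right) = 96 \left(-54 + \left(3 + \frac{9}{4}\right) 2\right) = 96 \left(-54 + \frac{21}{4} \cdot 2\right) = 96 \left(-54 + \frac{21}{2}\right) = 96 \left(- \frac{87}{2}\right) = -4176$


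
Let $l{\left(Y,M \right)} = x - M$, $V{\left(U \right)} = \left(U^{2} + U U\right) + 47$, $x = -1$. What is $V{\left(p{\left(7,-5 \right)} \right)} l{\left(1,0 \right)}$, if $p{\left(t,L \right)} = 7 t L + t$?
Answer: $-113335$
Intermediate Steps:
$p{\left(t,L \right)} = t + 7 L t$ ($p{\left(t,L \right)} = 7 L t + t = t + 7 L t$)
$V{\left(U \right)} = 47 + 2 U^{2}$ ($V{\left(U \right)} = \left(U^{2} + U^{2}\right) + 47 = 2 U^{2} + 47 = 47 + 2 U^{2}$)
$l{\left(Y,M \right)} = -1 - M$
$V{\left(p{\left(7,-5 \right)} \right)} l{\left(1,0 \right)} = \left(47 + 2 \left(7 \left(1 + 7 \left(-5\right)\right)\right)^{2}\right) \left(-1 - 0\right) = \left(47 + 2 \left(7 \left(1 - 35\right)\right)^{2}\right) \left(-1 + 0\right) = \left(47 + 2 \left(7 \left(-34\right)\right)^{2}\right) \left(-1\right) = \left(47 + 2 \left(-238\right)^{2}\right) \left(-1\right) = \left(47 + 2 \cdot 56644\right) \left(-1\right) = \left(47 + 113288\right) \left(-1\right) = 113335 \left(-1\right) = -113335$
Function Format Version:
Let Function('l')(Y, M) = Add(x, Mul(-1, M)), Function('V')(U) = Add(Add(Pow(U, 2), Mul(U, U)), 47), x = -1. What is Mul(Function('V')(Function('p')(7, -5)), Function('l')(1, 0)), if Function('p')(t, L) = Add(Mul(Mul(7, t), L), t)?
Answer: -113335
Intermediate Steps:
Function('p')(t, L) = Add(t, Mul(7, L, t)) (Function('p')(t, L) = Add(Mul(7, L, t), t) = Add(t, Mul(7, L, t)))
Function('V')(U) = Add(47, Mul(2, Pow(U, 2))) (Function('V')(U) = Add(Add(Pow(U, 2), Pow(U, 2)), 47) = Add(Mul(2, Pow(U, 2)), 47) = Add(47, Mul(2, Pow(U, 2))))
Function('l')(Y, M) = Add(-1, Mul(-1, M))
Mul(Function('V')(Function('p')(7, -5)), Function('l')(1, 0)) = Mul(Add(47, Mul(2, Pow(Mul(7, Add(1, Mul(7, -5))), 2))), Add(-1, Mul(-1, 0))) = Mul(Add(47, Mul(2, Pow(Mul(7, Add(1, -35)), 2))), Add(-1, 0)) = Mul(Add(47, Mul(2, Pow(Mul(7, -34), 2))), -1) = Mul(Add(47, Mul(2, Pow(-238, 2))), -1) = Mul(Add(47, Mul(2, 56644)), -1) = Mul(Add(47, 113288), -1) = Mul(113335, -1) = -113335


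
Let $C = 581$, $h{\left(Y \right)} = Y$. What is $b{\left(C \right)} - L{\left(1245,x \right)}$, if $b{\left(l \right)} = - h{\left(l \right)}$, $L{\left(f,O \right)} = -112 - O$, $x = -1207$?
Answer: $-1676$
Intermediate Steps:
$b{\left(l \right)} = - l$
$b{\left(C \right)} - L{\left(1245,x \right)} = \left(-1\right) 581 - \left(-112 - -1207\right) = -581 - \left(-112 + 1207\right) = -581 - 1095 = -1676$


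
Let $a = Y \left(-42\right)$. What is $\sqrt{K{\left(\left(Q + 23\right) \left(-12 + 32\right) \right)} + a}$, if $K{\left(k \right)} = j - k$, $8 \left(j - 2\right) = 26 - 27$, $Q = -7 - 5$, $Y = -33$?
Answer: $\frac{\sqrt{18686}}{4} \approx 34.174$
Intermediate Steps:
$Q = -12$ ($Q = -7 - 5 = -12$)
$j = \frac{15}{8}$ ($j = 2 + \frac{26 - 27}{8} = 2 + \frac{1}{8} \left(-1\right) = 2 - \frac{1}{8} = \frac{15}{8} \approx 1.875$)
$a = 1386$ ($a = \left(-33\right) \left(-42\right) = 1386$)
$K{\left(k \right)} = \frac{15}{8} - k$
$\sqrt{K{\left(\left(Q + 23\right) \left(-12 + 32\right) \right)} + a} = \sqrt{\left(\frac{15}{8} - \left(-12 + 23\right) \left(-12 + 32\right)\right) + 1386} = \sqrt{\left(\frac{15}{8} - 11 \cdot 20\right) + 1386} = \sqrt{\left(\frac{15}{8} - 220\right) + 1386} = \sqrt{- \frac{1745}{8} + 1386} = \sqrt{\frac{9343}{8}} = \frac{\sqrt{18686}}{4}$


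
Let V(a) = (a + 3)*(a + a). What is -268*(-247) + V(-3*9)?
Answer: 67492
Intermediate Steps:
V(a) = 2*a*(3 + a) (V(a) = (3 + a)*(2*a) = 2*a*(3 + a))
-268*(-247) + V(-3*9) = -268*(-247) + 2*(-3*9)*(3 - 3*9) = 66196 + 2*(-27)*(3 - 27) = 66196 + 2*(-27)*(-24) = 66196 + 1296 = 67492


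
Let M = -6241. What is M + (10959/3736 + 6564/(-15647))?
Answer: -364684382903/58457192 ≈ -6238.5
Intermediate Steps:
M + (10959/3736 + 6564/(-15647)) = -6241 + (10959/3736 + 6564/(-15647)) = -6241 + (10959*(1/3736) + 6564*(-1/15647)) = -6241 + (10959/3736 - 6564/15647) = -6241 + 146952369/58457192 = -364684382903/58457192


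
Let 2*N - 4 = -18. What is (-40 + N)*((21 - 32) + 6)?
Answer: 235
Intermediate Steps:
N = -7 (N = 2 + (½)*(-18) = 2 - 9 = -7)
(-40 + N)*((21 - 32) + 6) = (-40 - 7)*((21 - 32) + 6) = -47*(-11 + 6) = -47*(-5) = 235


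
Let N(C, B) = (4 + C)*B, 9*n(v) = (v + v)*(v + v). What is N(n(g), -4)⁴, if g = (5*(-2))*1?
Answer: 9250941239296/6561 ≈ 1.4100e+9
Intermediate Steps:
g = -10 (g = -10*1 = -10)
n(v) = 4*v²/9 (n(v) = ((v + v)*(v + v))/9 = ((2*v)*(2*v))/9 = (4*v²)/9 = 4*v²/9)
N(C, B) = B*(4 + C)
N(n(g), -4)⁴ = (-4*(4 + (4/9)*(-10)²))⁴ = (-4*(4 + (4/9)*100))⁴ = (-4*(4 + 400/9))⁴ = (-4*436/9)⁴ = (-1744/9)⁴ = 9250941239296/6561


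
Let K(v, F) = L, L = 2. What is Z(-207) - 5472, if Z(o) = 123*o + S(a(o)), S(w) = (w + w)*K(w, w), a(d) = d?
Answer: -31761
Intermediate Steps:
K(v, F) = 2
S(w) = 4*w (S(w) = (w + w)*2 = (2*w)*2 = 4*w)
Z(o) = 127*o (Z(o) = 123*o + 4*o = 127*o)
Z(-207) - 5472 = 127*(-207) - 5472 = -26289 - 5472 = -31761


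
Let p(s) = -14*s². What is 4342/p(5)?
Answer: -2171/175 ≈ -12.406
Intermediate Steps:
4342/p(5) = 4342/((-14*5²)) = 4342/((-14*25)) = 4342/(-350) = 4342*(-1/350) = -2171/175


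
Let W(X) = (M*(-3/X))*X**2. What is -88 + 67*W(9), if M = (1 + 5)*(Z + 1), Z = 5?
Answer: -65212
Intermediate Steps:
M = 36 (M = (1 + 5)*(5 + 1) = 6*6 = 36)
W(X) = -108*X (W(X) = (36*(-3/X))*X**2 = (-108/X)*X**2 = -108*X)
-88 + 67*W(9) = -88 + 67*(-108*9) = -88 + 67*(-972) = -88 - 65124 = -65212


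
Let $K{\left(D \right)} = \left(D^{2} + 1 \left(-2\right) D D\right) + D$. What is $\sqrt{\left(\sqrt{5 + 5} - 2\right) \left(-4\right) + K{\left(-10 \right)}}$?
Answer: $\sqrt{-102 - 4 \sqrt{10}} \approx 10.707 i$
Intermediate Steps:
$K{\left(D \right)} = D - D^{2}$ ($K{\left(D \right)} = \left(D^{2} + - 2 D D\right) + D = \left(D^{2} - 2 D^{2}\right) + D = - D^{2} + D = D - D^{2}$)
$\sqrt{\left(\sqrt{5 + 5} - 2\right) \left(-4\right) + K{\left(-10 \right)}} = \sqrt{\left(\sqrt{5 + 5} - 2\right) \left(-4\right) - 10 \left(1 - -10\right)} = \sqrt{\left(\sqrt{10} - 2\right) \left(-4\right) - 10 \left(1 + 10\right)} = \sqrt{\left(-2 + \sqrt{10}\right) \left(-4\right) - 110} = \sqrt{\left(8 - 4 \sqrt{10}\right) - 110} = \sqrt{-102 - 4 \sqrt{10}}$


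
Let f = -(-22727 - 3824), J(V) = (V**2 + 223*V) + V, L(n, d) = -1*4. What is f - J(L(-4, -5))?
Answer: 27431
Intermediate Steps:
L(n, d) = -4
J(V) = V**2 + 224*V
f = 26551 (f = -1*(-26551) = 26551)
f - J(L(-4, -5)) = 26551 - (-4)*(224 - 4) = 26551 - (-4)*220 = 26551 - 1*(-880) = 26551 + 880 = 27431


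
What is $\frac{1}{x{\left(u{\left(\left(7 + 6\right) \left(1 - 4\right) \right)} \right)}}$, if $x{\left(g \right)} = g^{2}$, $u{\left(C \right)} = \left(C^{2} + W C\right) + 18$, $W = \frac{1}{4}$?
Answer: $\frac{16}{37417689} \approx 4.2761 \cdot 10^{-7}$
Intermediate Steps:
$W = \frac{1}{4} \approx 0.25$
$u{\left(C \right)} = 18 + C^{2} + \frac{C}{4}$ ($u{\left(C \right)} = \left(C^{2} + \frac{C}{4}\right) + 18 = 18 + C^{2} + \frac{C}{4}$)
$\frac{1}{x{\left(u{\left(\left(7 + 6\right) \left(1 - 4\right) \right)} \right)}} = \frac{1}{\left(18 + \left(\left(7 + 6\right) \left(1 - 4\right)\right)^{2} + \frac{\left(7 + 6\right) \left(1 - 4\right)}{4}\right)^{2}} = \frac{1}{\left(18 + \left(13 \left(-3\right)\right)^{2} + \frac{13 \left(-3\right)}{4}\right)^{2}} = \frac{1}{\left(18 + \left(-39\right)^{2} + \frac{1}{4} \left(-39\right)\right)^{2}} = \frac{1}{\left(18 + 1521 - \frac{39}{4}\right)^{2}} = \frac{1}{\left(\frac{6117}{4}\right)^{2}} = \frac{1}{\frac{37417689}{16}} = \frac{16}{37417689}$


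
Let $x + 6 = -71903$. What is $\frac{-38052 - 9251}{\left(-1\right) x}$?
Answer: $- \frac{47303}{71909} \approx -0.65782$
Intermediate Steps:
$x = -71909$ ($x = -6 - 71903 = -71909$)
$\frac{-38052 - 9251}{\left(-1\right) x} = \frac{-38052 - 9251}{\left(-1\right) \left(-71909\right)} = \frac{-38052 - 9251}{71909} = \left(-47303\right) \frac{1}{71909} = - \frac{47303}{71909}$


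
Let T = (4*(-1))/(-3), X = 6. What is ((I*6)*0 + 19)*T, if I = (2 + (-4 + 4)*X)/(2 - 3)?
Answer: 76/3 ≈ 25.333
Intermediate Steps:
T = 4/3 (T = -4*(-⅓) = 4/3 ≈ 1.3333)
I = -2 (I = (2 + (-4 + 4)*6)/(2 - 3) = (2 + 0*6)/(-1) = (2 + 0)*(-1) = 2*(-1) = -2)
((I*6)*0 + 19)*T = (-2*6*0 + 19)*(4/3) = (-12*0 + 19)*(4/3) = (0 + 19)*(4/3) = 19*(4/3) = 76/3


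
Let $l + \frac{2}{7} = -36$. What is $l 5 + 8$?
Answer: $- \frac{1214}{7} \approx -173.43$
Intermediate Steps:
$l = - \frac{254}{7}$ ($l = - \frac{2}{7} - 36 = - \frac{254}{7} \approx -36.286$)
$l 5 + 8 = \left(- \frac{254}{7}\right) 5 + 8 = - \frac{1270}{7} + 8 = - \frac{1214}{7}$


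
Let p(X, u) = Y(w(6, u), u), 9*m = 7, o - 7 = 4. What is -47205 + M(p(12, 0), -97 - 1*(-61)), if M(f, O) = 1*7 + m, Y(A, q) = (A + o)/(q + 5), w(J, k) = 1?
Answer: -424775/9 ≈ -47197.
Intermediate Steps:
o = 11 (o = 7 + 4 = 11)
m = 7/9 (m = (⅑)*7 = 7/9 ≈ 0.77778)
Y(A, q) = (11 + A)/(5 + q) (Y(A, q) = (A + 11)/(q + 5) = (11 + A)/(5 + q))
p(X, u) = 12/(5 + u) (p(X, u) = (11 + 1)/(5 + u) = 12/(5 + u))
M(f, O) = 70/9 (M(f, O) = 1*7 + 7/9 = 7 + 7/9 = 70/9)
-47205 + M(p(12, 0), -97 - 1*(-61)) = -47205 + 70/9 = -424775/9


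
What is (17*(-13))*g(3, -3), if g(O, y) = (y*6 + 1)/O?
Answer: 3757/3 ≈ 1252.3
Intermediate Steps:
g(O, y) = (1 + 6*y)/O (g(O, y) = (6*y + 1)/O = (1 + 6*y)/O)
(17*(-13))*g(3, -3) = (17*(-13))*((1 + 6*(-3))/3) = -221*(1 - 18)/3 = -221*(-17)/3 = -221*(-17/3) = 3757/3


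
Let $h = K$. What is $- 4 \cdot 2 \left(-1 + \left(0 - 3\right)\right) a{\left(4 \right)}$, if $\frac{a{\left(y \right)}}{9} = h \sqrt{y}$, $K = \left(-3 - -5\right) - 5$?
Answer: $-1728$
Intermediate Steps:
$K = -3$ ($K = \left(-3 + 5\right) - 5 = 2 - 5 = -3$)
$h = -3$
$a{\left(y \right)} = - 27 \sqrt{y}$ ($a{\left(y \right)} = 9 \left(- 3 \sqrt{y}\right) = - 27 \sqrt{y}$)
$- 4 \cdot 2 \left(-1 + \left(0 - 3\right)\right) a{\left(4 \right)} = - 4 \cdot 2 \left(-1 + \left(0 - 3\right)\right) \left(- 27 \sqrt{4}\right) = - 4 \cdot 2 \left(-1 - 3\right) \left(\left(-27\right) 2\right) = - 4 \cdot 2 \left(-4\right) \left(-54\right) = \left(-4\right) \left(-8\right) \left(-54\right) = 32 \left(-54\right) = -1728$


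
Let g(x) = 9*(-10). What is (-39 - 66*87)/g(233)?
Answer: 1927/30 ≈ 64.233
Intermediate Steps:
g(x) = -90
(-39 - 66*87)/g(233) = (-39 - 66*87)/(-90) = (-39 - 5742)*(-1/90) = -5781*(-1/90) = 1927/30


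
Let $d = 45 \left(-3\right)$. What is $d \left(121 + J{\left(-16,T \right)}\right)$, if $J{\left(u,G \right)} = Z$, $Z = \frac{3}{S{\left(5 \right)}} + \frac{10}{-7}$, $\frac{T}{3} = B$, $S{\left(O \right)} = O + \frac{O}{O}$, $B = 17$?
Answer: $- \frac{226935}{14} \approx -16210.0$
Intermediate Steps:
$d = -135$
$S{\left(O \right)} = 1 + O$ ($S{\left(O \right)} = O + 1 = 1 + O$)
$T = 51$ ($T = 3 \cdot 17 = 51$)
$Z = - \frac{13}{14}$ ($Z = \frac{3}{1 + 5} + \frac{10}{-7} = \frac{3}{6} + 10 \left(- \frac{1}{7}\right) = 3 \cdot \frac{1}{6} - \frac{10}{7} = \frac{1}{2} - \frac{10}{7} = - \frac{13}{14} \approx -0.92857$)
$J{\left(u,G \right)} = - \frac{13}{14}$
$d \left(121 + J{\left(-16,T \right)}\right) = - 135 \left(121 - \frac{13}{14}\right) = \left(-135\right) \frac{1681}{14} = - \frac{226935}{14}$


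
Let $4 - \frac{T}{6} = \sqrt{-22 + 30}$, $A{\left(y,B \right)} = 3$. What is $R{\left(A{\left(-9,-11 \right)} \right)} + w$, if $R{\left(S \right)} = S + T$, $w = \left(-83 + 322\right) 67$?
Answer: $16040 - 12 \sqrt{2} \approx 16023.0$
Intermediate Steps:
$T = 24 - 12 \sqrt{2}$ ($T = 24 - 6 \sqrt{-22 + 30} = 24 - 6 \sqrt{8} = 24 - 6 \cdot 2 \sqrt{2} = 24 - 12 \sqrt{2} \approx 7.0294$)
$w = 16013$ ($w = 239 \cdot 67 = 16013$)
$R{\left(S \right)} = 24 + S - 12 \sqrt{2}$ ($R{\left(S \right)} = S + \left(24 - 12 \sqrt{2}\right) = 24 + S - 12 \sqrt{2}$)
$R{\left(A{\left(-9,-11 \right)} \right)} + w = \left(24 + 3 - 12 \sqrt{2}\right) + 16013 = \left(27 - 12 \sqrt{2}\right) + 16013 = 16040 - 12 \sqrt{2}$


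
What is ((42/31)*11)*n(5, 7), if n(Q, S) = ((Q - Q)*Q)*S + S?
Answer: 3234/31 ≈ 104.32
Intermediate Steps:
n(Q, S) = S (n(Q, S) = (0*Q)*S + S = 0*S + S = 0 + S = S)
((42/31)*11)*n(5, 7) = ((42/31)*11)*7 = (462/31)*7 = 3234/31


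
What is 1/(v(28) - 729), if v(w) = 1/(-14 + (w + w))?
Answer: -42/30617 ≈ -0.0013718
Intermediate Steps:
v(w) = 1/(-14 + 2*w)
1/(v(28) - 729) = 1/(1/(2*(-7 + 28)) - 729) = 1/((½)/21 - 729) = 1/((½)*(1/21) - 729) = 1/(1/42 - 729) = 1/(-30617/42) = -42/30617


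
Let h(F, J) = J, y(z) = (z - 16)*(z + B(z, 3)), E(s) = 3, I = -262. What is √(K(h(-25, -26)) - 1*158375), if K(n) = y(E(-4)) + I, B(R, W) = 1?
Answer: I*√158689 ≈ 398.36*I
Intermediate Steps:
y(z) = (1 + z)*(-16 + z) (y(z) = (z - 16)*(z + 1) = (-16 + z)*(1 + z) = (1 + z)*(-16 + z))
K(n) = -314 (K(n) = (-16 + 3² - 15*3) - 262 = (-16 + 9 - 45) - 262 = -52 - 262 = -314)
√(K(h(-25, -26)) - 1*158375) = √(-314 - 1*158375) = √(-314 - 158375) = √(-158689) = I*√158689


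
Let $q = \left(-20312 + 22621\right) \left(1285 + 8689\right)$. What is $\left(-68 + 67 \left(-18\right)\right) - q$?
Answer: $-23031240$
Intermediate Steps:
$q = 23029966$ ($q = 2309 \cdot 9974 = 23029966$)
$\left(-68 + 67 \left(-18\right)\right) - q = \left(-68 + 67 \left(-18\right)\right) - 23029966 = \left(-68 - 1206\right) - 23029966 = -1274 - 23029966 = -23031240$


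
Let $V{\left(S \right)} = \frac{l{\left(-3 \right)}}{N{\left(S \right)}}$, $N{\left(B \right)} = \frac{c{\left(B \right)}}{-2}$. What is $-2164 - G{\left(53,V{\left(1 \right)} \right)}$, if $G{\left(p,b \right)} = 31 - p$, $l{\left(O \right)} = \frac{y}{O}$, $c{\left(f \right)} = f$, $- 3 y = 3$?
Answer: $-2142$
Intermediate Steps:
$y = -1$ ($y = \left(- \frac{1}{3}\right) 3 = -1$)
$l{\left(O \right)} = - \frac{1}{O}$
$N{\left(B \right)} = - \frac{B}{2}$ ($N{\left(B \right)} = \frac{B}{-2} = B \left(- \frac{1}{2}\right) = - \frac{B}{2}$)
$V{\left(S \right)} = - \frac{2}{3 S}$ ($V{\left(S \right)} = \frac{\left(-1\right) \frac{1}{-3}}{\left(- \frac{1}{2}\right) S} = \left(-1\right) \left(- \frac{1}{3}\right) \left(- \frac{2}{S}\right) = \frac{\left(-2\right) \frac{1}{S}}{3} = - \frac{2}{3 S}$)
$-2164 - G{\left(53,V{\left(1 \right)} \right)} = -2164 - \left(31 - 53\right) = -2164 - -22 = -2164 + 22 = -2142$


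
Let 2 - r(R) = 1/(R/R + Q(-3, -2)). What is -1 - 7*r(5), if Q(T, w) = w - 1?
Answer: -37/2 ≈ -18.500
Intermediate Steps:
Q(T, w) = -1 + w
r(R) = 5/2 (r(R) = 2 - 1/(R/R + (-1 - 2)) = 2 - 1/(1 - 3) = 2 - 1/(-2) = 2 - 1*(-½) = 2 + ½ = 5/2)
-1 - 7*r(5) = -1 - 7*5/2 = -1 - 35/2 = -37/2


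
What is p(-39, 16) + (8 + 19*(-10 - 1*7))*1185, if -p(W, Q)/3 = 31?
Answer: -373368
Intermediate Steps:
p(W, Q) = -93 (p(W, Q) = -3*31 = -93)
p(-39, 16) + (8 + 19*(-10 - 1*7))*1185 = -93 + (8 + 19*(-10 - 1*7))*1185 = -93 + (8 + 19*(-10 - 7))*1185 = -93 + (8 + 19*(-17))*1185 = -93 + (8 - 323)*1185 = -93 - 315*1185 = -93 - 373275 = -373368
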